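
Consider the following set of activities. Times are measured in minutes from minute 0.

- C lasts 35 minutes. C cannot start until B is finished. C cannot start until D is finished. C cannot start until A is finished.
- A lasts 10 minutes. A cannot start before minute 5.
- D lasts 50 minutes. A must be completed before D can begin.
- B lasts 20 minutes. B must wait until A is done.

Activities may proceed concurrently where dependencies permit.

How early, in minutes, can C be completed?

100

After its own release at minute 5, A can start at minute 5 and finishes at minute 15.
D waits on A (finishes minute 15), so it starts at minute 15 and finishes at 15 + 50 = minute 65.
After A (finishes minute 15), B can start at minute 15 and finishes at minute 35.
C cannot start until B (finishes minute 35); D (finishes minute 65); A (finishes minute 15). The controlling bound is minute 65, so C finishes at 65 + 35 = minute 100.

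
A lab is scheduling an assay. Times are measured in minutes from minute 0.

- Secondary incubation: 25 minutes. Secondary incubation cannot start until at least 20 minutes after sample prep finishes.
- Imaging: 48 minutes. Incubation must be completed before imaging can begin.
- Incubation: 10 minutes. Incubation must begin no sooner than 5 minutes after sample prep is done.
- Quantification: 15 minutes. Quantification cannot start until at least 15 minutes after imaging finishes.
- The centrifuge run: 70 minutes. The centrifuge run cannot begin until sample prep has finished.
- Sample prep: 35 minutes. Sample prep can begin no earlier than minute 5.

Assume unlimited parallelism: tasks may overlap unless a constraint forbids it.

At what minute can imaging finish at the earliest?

103

After its own release at minute 5, sample prep can start at minute 5 and finishes at minute 40.
Incubation cannot begin until sample prep (finishes minute 40, plus 5-minute gap → minute 45). It runs from minute 45 to 45 + 10 = minute 55.
Imaging cannot begin until incubation (finishes minute 55). It runs from minute 55 to 55 + 48 = minute 103.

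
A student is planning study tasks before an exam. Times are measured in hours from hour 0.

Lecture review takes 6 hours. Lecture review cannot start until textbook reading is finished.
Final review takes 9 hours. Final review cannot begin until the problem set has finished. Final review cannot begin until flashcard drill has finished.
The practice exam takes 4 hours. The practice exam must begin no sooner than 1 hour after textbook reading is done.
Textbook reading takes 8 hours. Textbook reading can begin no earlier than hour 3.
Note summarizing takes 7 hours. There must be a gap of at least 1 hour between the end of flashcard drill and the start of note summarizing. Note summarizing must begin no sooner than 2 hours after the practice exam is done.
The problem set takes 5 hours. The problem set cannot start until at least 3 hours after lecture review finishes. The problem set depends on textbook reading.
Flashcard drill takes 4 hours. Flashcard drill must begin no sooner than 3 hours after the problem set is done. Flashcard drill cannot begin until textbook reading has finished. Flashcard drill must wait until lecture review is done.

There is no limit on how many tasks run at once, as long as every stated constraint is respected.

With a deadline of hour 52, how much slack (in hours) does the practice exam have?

Textbook reading cannot begin until its own release at hour 3. It runs from hour 3 to 3 + 8 = hour 11.
The practice exam waits on textbook reading (finishes hour 11, plus 1-hour gap → hour 12), so it starts at hour 12 and finishes at 12 + 4 = hour 16.

Working backward from the deadline:
Note summarizing must finish by hour 52; it takes 7 hours, so it must start by 52 − 7 = hour 45.
The practice exam must finish before note summarizing (must start by hour 45, minus 2-hour gap → hour 43). With a 4-hour duration, the practice exam must start by 43 − 4 = hour 39.
So the practice exam can start as early as hour 12 and as late as hour 39, giving 39 − 12 = 27 hours of slack.

27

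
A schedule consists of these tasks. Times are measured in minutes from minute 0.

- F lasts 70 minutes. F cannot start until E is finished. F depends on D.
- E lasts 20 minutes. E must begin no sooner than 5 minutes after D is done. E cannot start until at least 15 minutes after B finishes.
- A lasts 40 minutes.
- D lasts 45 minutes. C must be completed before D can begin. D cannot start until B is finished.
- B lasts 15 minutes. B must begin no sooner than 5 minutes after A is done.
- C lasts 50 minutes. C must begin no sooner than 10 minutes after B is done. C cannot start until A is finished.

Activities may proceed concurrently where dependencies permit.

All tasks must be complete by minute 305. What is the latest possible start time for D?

165

F has no dependents, so it just needs to finish by minute 305. Starting by 305 − 70 = minute 235 achieves that.
E has to be done before F (must start by minute 235). That means finishing by minute 235, i.e. starting by 235 − 20 = minute 215.
D must finish in time for E (must start by minute 215, minus 5-minute gap → minute 210); F (must start by minute 235). The tightest is minute 210, so D must start by 210 − 45 = minute 165.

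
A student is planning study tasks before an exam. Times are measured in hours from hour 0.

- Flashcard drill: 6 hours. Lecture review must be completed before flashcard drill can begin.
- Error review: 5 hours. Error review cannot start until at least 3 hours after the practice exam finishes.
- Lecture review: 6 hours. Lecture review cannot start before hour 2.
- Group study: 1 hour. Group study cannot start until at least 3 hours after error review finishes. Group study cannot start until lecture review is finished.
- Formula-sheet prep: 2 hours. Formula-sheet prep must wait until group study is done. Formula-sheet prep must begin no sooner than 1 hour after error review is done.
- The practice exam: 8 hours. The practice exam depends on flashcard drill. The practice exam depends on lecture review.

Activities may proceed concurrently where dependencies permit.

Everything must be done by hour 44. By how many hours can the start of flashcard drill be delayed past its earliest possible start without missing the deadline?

8

After its own release at hour 2, lecture review can start at hour 2 and finishes at hour 8.
After lecture review (finishes hour 8), flashcard drill can start at hour 8 and finishes at hour 14.

Working backward from the deadline:
Nothing follows formula-sheet prep; the deadline of hour 44 is its only limit. It must start by 44 − 2 = hour 42.
Group study must finish before formula-sheet prep (must start by hour 42). With a 1-hour duration, group study must start by 42 − 1 = hour 41.
For error review: group study (must start by hour 41, minus 3-hour gap → hour 38); formula-sheet prep (must start by hour 42, minus 1-hour gap → hour 41). The most restrictive is hour 38; with a 5-hour duration, error review must start by hour 33.
The practice exam must finish before error review (must start by hour 33, minus 3-hour gap → hour 30). With an 8-hour duration, the practice exam must start by 30 − 8 = hour 22.
Since the practice exam (must start by hour 22) depends on it, flashcard drill must finish by hour 22. Backing off its 6-hour duration gives a latest start of hour 16.
So flashcard drill can start as early as hour 8 and as late as hour 16, giving 16 − 8 = 8 hours of slack.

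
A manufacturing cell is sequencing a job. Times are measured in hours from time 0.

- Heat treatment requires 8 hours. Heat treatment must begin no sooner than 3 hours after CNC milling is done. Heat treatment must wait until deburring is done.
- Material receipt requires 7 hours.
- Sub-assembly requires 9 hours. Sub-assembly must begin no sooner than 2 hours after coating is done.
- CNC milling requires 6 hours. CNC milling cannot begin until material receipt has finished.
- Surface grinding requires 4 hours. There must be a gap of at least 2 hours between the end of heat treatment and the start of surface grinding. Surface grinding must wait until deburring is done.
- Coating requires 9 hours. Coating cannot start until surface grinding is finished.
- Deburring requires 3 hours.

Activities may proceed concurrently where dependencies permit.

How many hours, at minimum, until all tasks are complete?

Nothing blocks deburring, so it runs from hour 0 to hour 3.
Material receipt can start immediately at hour 0; it finishes at hour 7.
CNC milling cannot begin until material receipt (finishes hour 7). It runs from hour 7 to 7 + 6 = hour 13.
Heat treatment cannot start until CNC milling (finishes hour 13, plus 3-hour gap → hour 16); deburring (finishes hour 3). The controlling bound is hour 16, so heat treatment finishes at 16 + 8 = hour 24.
Surface grinding has to wait for heat treatment (finishes hour 24, plus 2-hour gap → hour 26); deburring (finishes hour 3). The latest of these is hour 26, so surface grinding runs hour 26 to 26 + 4 = hour 30.
After surface grinding (finishes hour 30), coating can start at hour 30 and finishes at hour 39.
Sub-assembly cannot begin until coating (finishes hour 39, plus 2-hour gap → hour 41). It runs from hour 41 to 41 + 9 = hour 50.
All tasks are finished once the last one completes. Finish times: Material receipt at 7, Deburring at 3, CNC milling at 13, Heat treatment at 24, Surface grinding at 30, Coating at 39, Sub-assembly at 50. The latest is hour 50.

50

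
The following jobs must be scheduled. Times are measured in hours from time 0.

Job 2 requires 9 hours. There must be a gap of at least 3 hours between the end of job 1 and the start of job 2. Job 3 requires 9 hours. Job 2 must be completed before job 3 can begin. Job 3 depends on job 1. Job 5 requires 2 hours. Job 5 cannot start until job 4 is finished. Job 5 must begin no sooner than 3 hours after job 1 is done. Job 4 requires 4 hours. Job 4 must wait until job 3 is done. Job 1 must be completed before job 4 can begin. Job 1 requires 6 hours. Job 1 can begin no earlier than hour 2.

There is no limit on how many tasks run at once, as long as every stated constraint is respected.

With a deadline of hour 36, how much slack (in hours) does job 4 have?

1

After its own release at hour 2, job 1 can start at hour 2 and finishes at hour 8.
Job 2 cannot begin until job 1 (finishes hour 8, plus 3-hour gap → hour 11). It runs from hour 11 to 11 + 9 = hour 20.
Job 3 needs all of job 2 (finishes hour 20); job 1 (finishes hour 8). That puts its earliest start at hour 20; it finishes at 20 + 9 = hour 29.
Job 4 cannot start until job 3 (finishes hour 29); job 1 (finishes hour 8). The controlling bound is hour 29, so job 4 finishes at 29 + 4 = hour 33.

Working backward from the deadline:
Job 5 has no dependents, so it just needs to finish by hour 36. Starting by 36 − 2 = hour 34 achieves that.
Job 4 has to be done before job 5 (must start by hour 34). That means finishing by hour 34, i.e. starting by 34 − 4 = hour 30.
So job 4 can start as early as hour 29 and as late as hour 30, giving 30 − 29 = 1 hour of slack.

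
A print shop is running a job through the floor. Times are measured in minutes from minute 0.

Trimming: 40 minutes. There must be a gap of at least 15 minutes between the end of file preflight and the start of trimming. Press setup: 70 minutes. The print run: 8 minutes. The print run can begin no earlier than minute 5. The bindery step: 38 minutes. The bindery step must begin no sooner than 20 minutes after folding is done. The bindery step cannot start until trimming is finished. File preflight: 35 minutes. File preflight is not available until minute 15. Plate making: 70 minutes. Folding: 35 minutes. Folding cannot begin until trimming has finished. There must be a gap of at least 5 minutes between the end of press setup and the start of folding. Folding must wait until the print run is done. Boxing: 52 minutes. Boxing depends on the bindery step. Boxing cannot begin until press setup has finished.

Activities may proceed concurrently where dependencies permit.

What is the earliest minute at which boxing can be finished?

250

After its own release at minute 5, the print run can start at minute 5 and finishes at minute 13.
Press setup has no prerequisites, so it starts at minute 0 and finishes at minute 70.
File preflight cannot begin until its own release at minute 15. It runs from minute 15 to 15 + 35 = minute 50.
After file preflight (finishes minute 50, plus 15-minute gap → minute 65), trimming can start at minute 65 and finishes at minute 105.
Folding has to wait for trimming (finishes minute 105); press setup (finishes minute 70, plus 5-minute gap → minute 75); the print run (finishes minute 13). The latest of these is minute 105, so folding runs minute 105 to 105 + 35 = minute 140.
The bindery step cannot start until folding (finishes minute 140, plus 20-minute gap → minute 160); trimming (finishes minute 105). The controlling bound is minute 160, so the bindery step finishes at 160 + 38 = minute 198.
For boxing: the bindery step (finishes minute 198); press setup (finishes minute 70). Taking the maximum gives a start of minute 198, and it finishes at 198 + 52 = minute 250.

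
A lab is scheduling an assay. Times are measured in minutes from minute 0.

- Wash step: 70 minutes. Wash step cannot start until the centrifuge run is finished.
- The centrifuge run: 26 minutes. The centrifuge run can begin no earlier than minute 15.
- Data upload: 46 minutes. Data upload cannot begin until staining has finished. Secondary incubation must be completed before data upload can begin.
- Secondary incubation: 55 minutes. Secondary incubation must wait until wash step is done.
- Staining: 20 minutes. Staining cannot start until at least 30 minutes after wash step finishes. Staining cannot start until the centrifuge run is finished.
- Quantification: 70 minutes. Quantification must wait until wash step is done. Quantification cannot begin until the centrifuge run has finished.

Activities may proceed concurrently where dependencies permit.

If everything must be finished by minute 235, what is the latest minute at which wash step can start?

To finish by minute 235, data upload (duration 46) must start no later than minute 189.
Since data upload (must start by minute 189) depends on it, staining must finish by minute 189. Backing off its 20-minute duration gives a latest start of minute 169.
Secondary incubation must finish before data upload (must start by minute 189). With a 55-minute duration, secondary incubation must start by 189 − 55 = minute 134.
Quantification must finish by minute 235; it takes 70 minutes, so it must start by 235 − 70 = minute 165.
Wash step must finish in time for staining (must start by minute 169, minus 30-minute gap → minute 139); secondary incubation (must start by minute 134); quantification (must start by minute 165). The tightest is minute 134, so wash step must start by 134 − 70 = minute 64.

64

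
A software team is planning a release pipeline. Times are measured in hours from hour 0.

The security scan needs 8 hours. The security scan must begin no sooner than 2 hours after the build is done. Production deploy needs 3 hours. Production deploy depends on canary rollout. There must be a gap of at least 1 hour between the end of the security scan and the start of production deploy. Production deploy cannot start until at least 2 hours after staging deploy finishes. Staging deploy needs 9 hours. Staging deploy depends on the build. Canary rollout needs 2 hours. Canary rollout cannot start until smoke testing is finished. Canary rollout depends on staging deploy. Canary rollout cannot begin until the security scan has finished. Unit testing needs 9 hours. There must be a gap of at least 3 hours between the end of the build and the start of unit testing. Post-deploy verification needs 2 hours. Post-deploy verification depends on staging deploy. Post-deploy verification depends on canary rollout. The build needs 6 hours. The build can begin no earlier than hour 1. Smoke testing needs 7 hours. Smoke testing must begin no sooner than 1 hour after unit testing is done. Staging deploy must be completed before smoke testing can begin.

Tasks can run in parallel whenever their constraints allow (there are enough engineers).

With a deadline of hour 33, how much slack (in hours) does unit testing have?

The build cannot begin until its own release at hour 1. It runs from hour 1 to 1 + 6 = hour 7.
Unit testing waits on the build (finishes hour 7, plus 3-hour gap → hour 10), so it starts at hour 10 and finishes at 10 + 9 = hour 19.

Working backward from the deadline:
Nothing follows production deploy; the deadline of hour 33 is its only limit. It must start by 33 − 3 = hour 30.
To finish by hour 33, post-deploy verification (duration 2) must start no later than hour 31.
Canary rollout must finish in time for production deploy (must start by hour 30); post-deploy verification (must start by hour 31). The tightest is hour 30, so canary rollout must start by 30 − 2 = hour 28.
Since canary rollout (must start by hour 28) depends on it, smoke testing must finish by hour 28. Backing off its 7-hour duration gives a latest start of hour 21.
Unit testing has to be done before smoke testing (must start by hour 21, minus 1-hour gap → hour 20). That means finishing by hour 20, i.e. starting by 20 − 9 = hour 11.
So unit testing can start as early as hour 10 and as late as hour 11, giving 11 − 10 = 1 hour of slack.

1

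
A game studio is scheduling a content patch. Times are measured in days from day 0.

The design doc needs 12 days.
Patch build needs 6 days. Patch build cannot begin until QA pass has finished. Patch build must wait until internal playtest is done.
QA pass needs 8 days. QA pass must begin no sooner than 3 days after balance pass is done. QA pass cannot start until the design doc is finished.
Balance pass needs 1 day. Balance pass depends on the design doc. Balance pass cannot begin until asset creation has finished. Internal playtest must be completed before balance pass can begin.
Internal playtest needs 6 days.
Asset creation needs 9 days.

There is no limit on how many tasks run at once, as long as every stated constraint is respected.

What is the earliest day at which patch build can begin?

24

Nothing blocks internal playtest, so it runs from day 0 to day 6.
Asset creation has no prerequisites, so it starts at day 0 and finishes at day 9.
The design doc can start immediately at day 0; it finishes at day 12.
Balance pass needs all of the design doc (finishes day 12); asset creation (finishes day 9); internal playtest (finishes day 6). That puts its earliest start at day 12; it finishes at 12 + 1 = day 13.
For QA pass: balance pass (finishes day 13, plus 3-day gap → day 16); the design doc (finishes day 12). Taking the maximum gives a start of day 16, and it finishes at 16 + 8 = day 24.
Patch build waits on QA pass (finishes day 24); internal playtest (finishes day 6). The latest of these is day 24, which is the earliest patch build can start.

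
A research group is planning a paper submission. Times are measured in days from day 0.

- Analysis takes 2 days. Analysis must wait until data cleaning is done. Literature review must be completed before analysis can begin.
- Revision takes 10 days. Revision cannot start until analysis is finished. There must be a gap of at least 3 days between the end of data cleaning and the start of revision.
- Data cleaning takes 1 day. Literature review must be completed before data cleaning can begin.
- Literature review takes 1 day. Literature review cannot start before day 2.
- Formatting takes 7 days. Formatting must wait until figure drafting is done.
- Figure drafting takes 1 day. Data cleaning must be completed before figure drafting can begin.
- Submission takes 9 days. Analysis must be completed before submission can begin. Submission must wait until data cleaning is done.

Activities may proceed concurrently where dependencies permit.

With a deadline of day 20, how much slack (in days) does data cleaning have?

Literature review cannot begin until its own release at day 2. It runs from day 2 to 2 + 1 = day 3.
After literature review (finishes day 3), data cleaning can start at day 3 and finishes at day 4.

Working backward from the deadline:
Nothing follows revision; the deadline of day 20 is its only limit. It must start by 20 − 10 = day 10.
Submission has no dependents, so it just needs to finish by day 20. Starting by 20 − 9 = day 11 achieves that.
Analysis must finish in time for revision (must start by day 10); submission (must start by day 11). The tightest is day 10, so analysis must start by 10 − 2 = day 8.
To finish by day 20, formatting (duration 7) must start no later than day 13.
Figure drafting must finish before formatting (must start by day 13). With a 1-day duration, figure drafting must start by 13 − 1 = day 12.
Data cleaning must finish in time for analysis (must start by day 8); figure drafting (must start by day 12); revision (must start by day 10, minus 3-day gap → day 7); submission (must start by day 11). The tightest is day 7, so data cleaning must start by 7 − 1 = day 6.
So data cleaning can start as early as day 3 and as late as day 6, giving 6 − 3 = 3 days of slack.

3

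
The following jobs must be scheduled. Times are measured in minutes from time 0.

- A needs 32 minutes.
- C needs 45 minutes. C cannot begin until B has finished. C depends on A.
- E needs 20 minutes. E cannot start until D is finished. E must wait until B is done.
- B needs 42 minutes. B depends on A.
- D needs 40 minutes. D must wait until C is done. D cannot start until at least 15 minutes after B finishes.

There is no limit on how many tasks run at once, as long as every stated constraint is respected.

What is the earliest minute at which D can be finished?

159

A can start immediately at minute 0; it finishes at minute 32.
After A (finishes minute 32), B can start at minute 32 and finishes at minute 74.
C cannot start until B (finishes minute 74); A (finishes minute 32). The controlling bound is minute 74, so C finishes at 74 + 45 = minute 119.
For D: C (finishes minute 119); B (finishes minute 74, plus 15-minute gap → minute 89). Taking the maximum gives a start of minute 119, and it finishes at 119 + 40 = minute 159.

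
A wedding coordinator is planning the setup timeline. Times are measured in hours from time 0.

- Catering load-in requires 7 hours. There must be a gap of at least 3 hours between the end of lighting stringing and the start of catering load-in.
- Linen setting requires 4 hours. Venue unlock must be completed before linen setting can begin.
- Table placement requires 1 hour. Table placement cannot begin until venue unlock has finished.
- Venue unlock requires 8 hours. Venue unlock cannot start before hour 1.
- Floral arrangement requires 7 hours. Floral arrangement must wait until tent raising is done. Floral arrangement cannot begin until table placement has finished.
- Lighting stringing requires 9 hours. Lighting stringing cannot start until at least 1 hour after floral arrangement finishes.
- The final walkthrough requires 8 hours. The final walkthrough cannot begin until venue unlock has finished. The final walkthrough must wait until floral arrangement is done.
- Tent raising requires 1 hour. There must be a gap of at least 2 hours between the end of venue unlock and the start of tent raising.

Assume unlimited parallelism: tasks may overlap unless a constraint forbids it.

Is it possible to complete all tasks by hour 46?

Yes

After its own release at hour 1, venue unlock can start at hour 1 and finishes at hour 9.
Linen setting cannot begin until venue unlock (finishes hour 9). It runs from hour 9 to 9 + 4 = hour 13.
Table placement cannot begin until venue unlock (finishes hour 9). It runs from hour 9 to 9 + 1 = hour 10.
Tent raising waits on venue unlock (finishes hour 9, plus 2-hour gap → hour 11), so it starts at hour 11 and finishes at 11 + 1 = hour 12.
Floral arrangement has to wait for tent raising (finishes hour 12); table placement (finishes hour 10). The latest of these is hour 12, so floral arrangement runs hour 12 to 12 + 7 = hour 19.
The final walkthrough needs all of venue unlock (finishes hour 9); floral arrangement (finishes hour 19). That puts its earliest start at hour 19; it finishes at 19 + 8 = hour 27.
Lighting stringing waits on floral arrangement (finishes hour 19, plus 1-hour gap → hour 20), so it starts at hour 20 and finishes at 20 + 9 = hour 29.
Catering load-in cannot begin until lighting stringing (finishes hour 29, plus 3-hour gap → hour 32). It runs from hour 32 to 32 + 7 = hour 39.
Every task is finished by hour 39, which is no later than the deadline of 46, so the schedule is feasible.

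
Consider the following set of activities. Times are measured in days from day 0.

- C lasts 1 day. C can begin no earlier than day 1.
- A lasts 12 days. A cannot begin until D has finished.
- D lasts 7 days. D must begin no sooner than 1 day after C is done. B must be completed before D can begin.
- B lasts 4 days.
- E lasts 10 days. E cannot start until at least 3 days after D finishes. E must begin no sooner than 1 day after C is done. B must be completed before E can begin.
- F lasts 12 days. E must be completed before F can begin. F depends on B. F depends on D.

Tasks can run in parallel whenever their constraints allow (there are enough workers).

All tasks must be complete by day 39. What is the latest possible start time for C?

To finish by day 39, A (duration 12) must start no later than day 27.
F has no dependents, so it just needs to finish by day 39. Starting by 39 − 12 = day 27 achieves that.
E must finish before F (must start by day 27). With a 10-day duration, E must start by 27 − 10 = day 17.
D must finish in time for A (must start by day 27); E (must start by day 17, minus 3-day gap → day 14); F (must start by day 27). The tightest is day 14, so D must start by 14 − 7 = day 7.
C has several dependents: D (must start by day 7, minus 1-day gap → day 6); E (must start by day 17, minus 1-day gap → day 16). The earliest of those limits is day 6, so C must start by 6 − 1 = day 5.

5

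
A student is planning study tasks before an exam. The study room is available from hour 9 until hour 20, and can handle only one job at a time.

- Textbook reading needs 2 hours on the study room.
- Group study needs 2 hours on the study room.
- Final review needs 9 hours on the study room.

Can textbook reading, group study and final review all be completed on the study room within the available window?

The study room window is 20 − 9 = 11 hours.
Running back to back, the jobs need 2 + 2 + 9 = 13 hours on the study room.
Since 13 > 11, they cannot all fit.

No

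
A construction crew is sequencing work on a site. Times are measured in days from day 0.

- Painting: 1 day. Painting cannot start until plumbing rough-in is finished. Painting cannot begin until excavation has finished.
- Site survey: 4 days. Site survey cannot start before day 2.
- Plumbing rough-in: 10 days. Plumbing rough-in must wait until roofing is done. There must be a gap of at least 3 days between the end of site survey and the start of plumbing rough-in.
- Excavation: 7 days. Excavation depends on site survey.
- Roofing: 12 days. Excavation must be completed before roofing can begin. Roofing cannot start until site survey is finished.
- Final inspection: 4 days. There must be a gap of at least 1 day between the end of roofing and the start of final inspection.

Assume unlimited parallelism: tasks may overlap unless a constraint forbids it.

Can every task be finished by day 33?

Site survey waits on its own release at day 2, so it starts at day 2 and finishes at 2 + 4 = day 6.
After site survey (finishes day 6), excavation can start at day 6 and finishes at day 13.
Roofing needs all of excavation (finishes day 13); site survey (finishes day 6). That puts its earliest start at day 13; it finishes at 13 + 12 = day 25.
Final inspection cannot begin until roofing (finishes day 25, plus 1-day gap → day 26). It runs from day 26 to 26 + 4 = day 30.
Plumbing rough-in needs all of roofing (finishes day 25); site survey (finishes day 6, plus 3-day gap → day 9). That puts its earliest start at day 25; it finishes at 25 + 10 = day 35.
Painting cannot start until plumbing rough-in (finishes day 35); excavation (finishes day 13). The controlling bound is day 35, so painting finishes at 35 + 1 = day 36.
The earliest everything can be done is day 36, which is after the deadline of 33, so it is not possible.

No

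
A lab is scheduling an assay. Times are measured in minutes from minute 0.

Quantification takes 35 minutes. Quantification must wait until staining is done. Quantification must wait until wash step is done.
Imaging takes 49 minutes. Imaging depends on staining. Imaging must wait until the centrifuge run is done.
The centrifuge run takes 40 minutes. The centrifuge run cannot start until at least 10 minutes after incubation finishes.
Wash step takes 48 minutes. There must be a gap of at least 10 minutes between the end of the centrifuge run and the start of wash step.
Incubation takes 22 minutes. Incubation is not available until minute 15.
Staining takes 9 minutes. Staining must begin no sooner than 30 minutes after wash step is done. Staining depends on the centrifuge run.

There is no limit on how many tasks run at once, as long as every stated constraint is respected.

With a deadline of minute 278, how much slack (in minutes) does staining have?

After its own release at minute 15, incubation can start at minute 15 and finishes at minute 37.
After incubation (finishes minute 37, plus 10-minute gap → minute 47), the centrifuge run can start at minute 47 and finishes at minute 87.
Wash step waits on the centrifuge run (finishes minute 87, plus 10-minute gap → minute 97), so it starts at minute 97 and finishes at 97 + 48 = minute 145.
Staining has to wait for wash step (finishes minute 145, plus 30-minute gap → minute 175); the centrifuge run (finishes minute 87). The latest of these is minute 175, so staining runs minute 175 to 175 + 9 = minute 184.

Working backward from the deadline:
Nothing follows imaging; the deadline of minute 278 is its only limit. It must start by 278 − 49 = minute 229.
Quantification must finish by minute 278; it takes 35 minutes, so it must start by 278 − 35 = minute 243.
Staining feeds imaging (must start by minute 229); quantification (must start by minute 243). Taking the minimum, staining must finish by minute 229 and start by 229 − 9 = minute 220.
So staining can start as early as minute 175 and as late as minute 220, giving 220 − 175 = 45 minutes of slack.

45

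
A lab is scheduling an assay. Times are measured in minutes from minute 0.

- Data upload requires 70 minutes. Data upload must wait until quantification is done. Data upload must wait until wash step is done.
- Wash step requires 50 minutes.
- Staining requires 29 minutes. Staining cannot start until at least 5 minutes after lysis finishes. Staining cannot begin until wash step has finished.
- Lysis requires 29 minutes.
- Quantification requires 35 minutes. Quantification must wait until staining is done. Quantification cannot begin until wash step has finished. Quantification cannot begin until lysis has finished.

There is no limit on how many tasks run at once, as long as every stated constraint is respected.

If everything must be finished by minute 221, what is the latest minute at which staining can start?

87

To finish by minute 221, data upload (duration 70) must start no later than minute 151.
Quantification has to be done before data upload (must start by minute 151). That means finishing by minute 151, i.e. starting by 151 − 35 = minute 116.
Since quantification (must start by minute 116) depends on it, staining must finish by minute 116. Backing off its 29-minute duration gives a latest start of minute 87.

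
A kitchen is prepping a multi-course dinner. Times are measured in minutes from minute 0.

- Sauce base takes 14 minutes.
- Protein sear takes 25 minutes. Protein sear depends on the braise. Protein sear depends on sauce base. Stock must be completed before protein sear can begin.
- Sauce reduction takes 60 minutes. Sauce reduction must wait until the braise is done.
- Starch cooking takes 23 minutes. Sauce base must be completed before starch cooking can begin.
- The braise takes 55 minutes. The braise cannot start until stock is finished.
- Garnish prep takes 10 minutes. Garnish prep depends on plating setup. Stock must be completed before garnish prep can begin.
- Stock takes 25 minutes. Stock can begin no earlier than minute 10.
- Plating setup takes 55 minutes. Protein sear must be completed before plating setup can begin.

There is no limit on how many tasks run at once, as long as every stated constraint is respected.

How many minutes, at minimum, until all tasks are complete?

Nothing blocks sauce base, so it runs from minute 0 to minute 14.
Starch cooking cannot begin until sauce base (finishes minute 14). It runs from minute 14 to 14 + 23 = minute 37.
Stock cannot begin until its own release at minute 10. It runs from minute 10 to 10 + 25 = minute 35.
The braise waits on stock (finishes minute 35), so it starts at minute 35 and finishes at 35 + 55 = minute 90.
After the braise (finishes minute 90), sauce reduction can start at minute 90 and finishes at minute 150.
Protein sear cannot start until the braise (finishes minute 90); sauce base (finishes minute 14); stock (finishes minute 35). The controlling bound is minute 90, so protein sear finishes at 90 + 25 = minute 115.
Plating setup waits on protein sear (finishes minute 115), so it starts at minute 115 and finishes at 115 + 55 = minute 170.
Garnish prep cannot start until plating setup (finishes minute 170); stock (finishes minute 35). The controlling bound is minute 170, so garnish prep finishes at 170 + 10 = minute 180.
All tasks are finished once the last one completes. Finish times: Stock at 35, Sauce base at 14, The braise at 90, Protein sear at 115, Sauce reduction at 150, Starch cooking at 37, Plating setup at 170, Garnish prep at 180. The latest is minute 180.

180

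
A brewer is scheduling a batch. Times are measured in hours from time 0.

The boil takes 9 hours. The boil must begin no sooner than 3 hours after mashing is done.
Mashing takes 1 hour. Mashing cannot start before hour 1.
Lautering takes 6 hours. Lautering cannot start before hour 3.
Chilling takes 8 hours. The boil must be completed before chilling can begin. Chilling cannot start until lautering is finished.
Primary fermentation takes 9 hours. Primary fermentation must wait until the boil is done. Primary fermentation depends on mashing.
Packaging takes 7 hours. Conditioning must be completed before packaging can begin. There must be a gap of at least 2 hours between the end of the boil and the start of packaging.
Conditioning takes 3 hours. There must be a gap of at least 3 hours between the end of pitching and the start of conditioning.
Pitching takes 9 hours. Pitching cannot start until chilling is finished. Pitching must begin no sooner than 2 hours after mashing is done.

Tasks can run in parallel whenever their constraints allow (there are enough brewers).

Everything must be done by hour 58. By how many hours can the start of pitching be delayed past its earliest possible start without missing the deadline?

14

After its own release at hour 3, lautering can start at hour 3 and finishes at hour 9.
Mashing waits on its own release at hour 1, so it starts at hour 1 and finishes at 1 + 1 = hour 2.
The boil waits on mashing (finishes hour 2, plus 3-hour gap → hour 5), so it starts at hour 5 and finishes at 5 + 9 = hour 14.
Chilling cannot start until the boil (finishes hour 14); lautering (finishes hour 9). The controlling bound is hour 14, so chilling finishes at 14 + 8 = hour 22.
Pitching cannot start until chilling (finishes hour 22); mashing (finishes hour 2, plus 2-hour gap → hour 4). The controlling bound is hour 22, so pitching finishes at 22 + 9 = hour 31.

Working backward from the deadline:
Packaging must finish by hour 58; it takes 7 hours, so it must start by 58 − 7 = hour 51.
Conditioning must finish before packaging (must start by hour 51). With a 3-hour duration, conditioning must start by 51 − 3 = hour 48.
Since conditioning (must start by hour 48, minus 3-hour gap → hour 45) depends on it, pitching must finish by hour 45. Backing off its 9-hour duration gives a latest start of hour 36.
So pitching can start as early as hour 22 and as late as hour 36, giving 36 − 22 = 14 hours of slack.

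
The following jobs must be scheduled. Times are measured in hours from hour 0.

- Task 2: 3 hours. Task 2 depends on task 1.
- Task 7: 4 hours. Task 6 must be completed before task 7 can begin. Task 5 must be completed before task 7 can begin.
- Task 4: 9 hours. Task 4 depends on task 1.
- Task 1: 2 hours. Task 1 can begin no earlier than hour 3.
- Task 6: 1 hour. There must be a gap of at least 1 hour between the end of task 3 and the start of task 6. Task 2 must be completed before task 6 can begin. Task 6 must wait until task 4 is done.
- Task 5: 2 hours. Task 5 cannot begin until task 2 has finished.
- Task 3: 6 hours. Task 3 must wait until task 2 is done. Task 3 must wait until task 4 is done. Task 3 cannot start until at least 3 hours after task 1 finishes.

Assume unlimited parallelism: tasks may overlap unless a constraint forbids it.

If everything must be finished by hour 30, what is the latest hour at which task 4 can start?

Task 7 has no dependents, so it just needs to finish by hour 30. Starting by 30 − 4 = hour 26 achieves that.
Task 6 feeds into task 7 (must start by hour 26); so task 6 must finish by hour 26 and therefore start by hour 25.
Task 3 has to be done before task 6 (must start by hour 25, minus 1-hour gap → hour 24). That means finishing by hour 24, i.e. starting by 24 − 6 = hour 18.
Task 4 has several dependents: task 3 (must start by hour 18); task 6 (must start by hour 25). The earliest of those limits is hour 18, so task 4 must start by 18 − 9 = hour 9.

9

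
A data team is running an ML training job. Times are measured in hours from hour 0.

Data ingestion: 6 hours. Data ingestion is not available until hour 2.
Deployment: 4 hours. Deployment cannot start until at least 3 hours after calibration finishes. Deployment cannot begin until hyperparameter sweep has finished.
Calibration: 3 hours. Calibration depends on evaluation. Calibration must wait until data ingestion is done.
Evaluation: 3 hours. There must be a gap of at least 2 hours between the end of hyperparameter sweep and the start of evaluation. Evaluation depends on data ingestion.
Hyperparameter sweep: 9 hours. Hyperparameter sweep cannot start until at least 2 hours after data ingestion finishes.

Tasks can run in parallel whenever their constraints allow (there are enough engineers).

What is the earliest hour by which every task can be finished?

After its own release at hour 2, data ingestion can start at hour 2 and finishes at hour 8.
Hyperparameter sweep waits on data ingestion (finishes hour 8, plus 2-hour gap → hour 10), so it starts at hour 10 and finishes at 10 + 9 = hour 19.
Evaluation needs all of hyperparameter sweep (finishes hour 19, plus 2-hour gap → hour 21); data ingestion (finishes hour 8). That puts its earliest start at hour 21; it finishes at 21 + 3 = hour 24.
Calibration has to wait for evaluation (finishes hour 24); data ingestion (finishes hour 8). The latest of these is hour 24, so calibration runs hour 24 to 24 + 3 = hour 27.
Deployment needs all of calibration (finishes hour 27, plus 3-hour gap → hour 30); hyperparameter sweep (finishes hour 19). That puts its earliest start at hour 30; it finishes at 30 + 4 = hour 34.
All tasks are finished once the last one completes. Finish times: Data ingestion at 8, Hyperparameter sweep at 19, Evaluation at 24, Calibration at 27, Deployment at 34. The latest is hour 34.

34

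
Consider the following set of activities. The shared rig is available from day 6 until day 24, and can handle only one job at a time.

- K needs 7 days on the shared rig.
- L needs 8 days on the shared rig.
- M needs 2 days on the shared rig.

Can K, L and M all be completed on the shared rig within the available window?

Yes

The shared rig window is 24 − 6 = 18 days.
Running back to back, the jobs need 7 + 8 + 2 = 17 days on the shared rig.
Since 17 ≤ 18, they fit within the window.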